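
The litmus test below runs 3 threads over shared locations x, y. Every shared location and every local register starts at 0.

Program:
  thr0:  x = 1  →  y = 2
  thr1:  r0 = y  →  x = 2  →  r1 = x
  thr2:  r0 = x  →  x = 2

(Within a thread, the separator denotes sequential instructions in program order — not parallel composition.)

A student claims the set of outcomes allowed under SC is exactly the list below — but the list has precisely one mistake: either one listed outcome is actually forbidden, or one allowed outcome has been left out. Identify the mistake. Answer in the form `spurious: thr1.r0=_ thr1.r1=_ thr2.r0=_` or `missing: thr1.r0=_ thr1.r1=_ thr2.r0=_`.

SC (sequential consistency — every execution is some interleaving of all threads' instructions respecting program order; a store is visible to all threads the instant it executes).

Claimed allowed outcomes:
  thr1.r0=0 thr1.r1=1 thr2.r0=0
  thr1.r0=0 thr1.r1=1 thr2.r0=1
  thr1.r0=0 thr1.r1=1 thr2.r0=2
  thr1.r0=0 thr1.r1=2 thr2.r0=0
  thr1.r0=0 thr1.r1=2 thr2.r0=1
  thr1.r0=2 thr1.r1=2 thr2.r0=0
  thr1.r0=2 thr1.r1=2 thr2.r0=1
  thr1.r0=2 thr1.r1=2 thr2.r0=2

missing: thr1.r0=0 thr1.r1=2 thr2.r0=2

outcome vector order: (thr1.r0,thr1.r1,thr2.r0)
[SC] allowed = {010, 011, 012, 020, 021, 022, 220, 221, 222}
SC∖claimed = {022}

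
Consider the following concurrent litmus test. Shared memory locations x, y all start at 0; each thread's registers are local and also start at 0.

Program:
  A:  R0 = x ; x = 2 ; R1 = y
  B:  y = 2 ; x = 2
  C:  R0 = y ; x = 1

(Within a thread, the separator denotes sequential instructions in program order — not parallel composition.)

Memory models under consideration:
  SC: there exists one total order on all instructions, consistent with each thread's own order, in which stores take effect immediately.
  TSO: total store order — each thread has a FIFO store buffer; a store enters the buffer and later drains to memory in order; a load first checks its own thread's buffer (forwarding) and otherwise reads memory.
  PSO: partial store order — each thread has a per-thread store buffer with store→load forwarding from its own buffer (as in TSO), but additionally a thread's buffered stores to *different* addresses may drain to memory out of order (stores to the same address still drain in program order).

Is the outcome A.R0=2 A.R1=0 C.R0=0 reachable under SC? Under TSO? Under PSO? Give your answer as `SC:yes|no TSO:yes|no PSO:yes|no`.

outcome vector order: (A.R0,A.R1,C.R0)
under SC → 0/0/0 0/0/2 0/2/0 0/2/2 1/0/0 1/2/0 1/2/2 2/2/0 2/2/2
under TSO → 0/0/0 0/0/2 0/2/0 0/2/2 1/0/0 1/2/0 1/2/2 2/2/0 2/2/2
under PSO → 0/0/0 0/0/2 0/2/0 0/2/2 1/0/0 1/2/0 1/2/2 2/0/0 2/0/2 2/2/0 2/2/2
target 2/0/0 ∈ {PSO}

SC:no TSO:no PSO:yes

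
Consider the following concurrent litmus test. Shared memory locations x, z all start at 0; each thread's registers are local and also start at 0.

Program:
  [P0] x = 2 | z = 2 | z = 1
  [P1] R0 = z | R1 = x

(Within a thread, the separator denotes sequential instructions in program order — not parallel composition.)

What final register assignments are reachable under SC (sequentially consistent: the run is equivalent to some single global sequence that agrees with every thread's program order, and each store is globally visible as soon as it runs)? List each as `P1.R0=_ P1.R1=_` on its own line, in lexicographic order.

outcome vector order: (P1.R0,P1.R1)
|SC outcomes| = 4

P1.R0=0 P1.R1=0
P1.R0=0 P1.R1=2
P1.R0=1 P1.R1=2
P1.R0=2 P1.R1=2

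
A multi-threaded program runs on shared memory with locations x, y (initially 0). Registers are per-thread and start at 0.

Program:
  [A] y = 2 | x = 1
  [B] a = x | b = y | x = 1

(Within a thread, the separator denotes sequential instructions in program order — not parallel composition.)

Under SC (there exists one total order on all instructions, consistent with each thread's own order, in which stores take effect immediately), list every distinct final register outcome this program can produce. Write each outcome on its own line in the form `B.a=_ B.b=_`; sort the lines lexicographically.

outcome vector order: (B.a,B.b)
|SC outcomes| = 3

B.a=0 B.b=0
B.a=0 B.b=2
B.a=1 B.b=2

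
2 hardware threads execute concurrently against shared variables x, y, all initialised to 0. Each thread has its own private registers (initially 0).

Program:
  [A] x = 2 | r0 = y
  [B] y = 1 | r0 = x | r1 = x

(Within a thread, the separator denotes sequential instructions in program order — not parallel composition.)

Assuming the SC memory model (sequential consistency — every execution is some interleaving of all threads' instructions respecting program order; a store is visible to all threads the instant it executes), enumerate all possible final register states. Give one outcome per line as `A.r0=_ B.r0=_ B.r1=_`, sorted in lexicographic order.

A.r0=0 B.r0=2 B.r1=2
A.r0=1 B.r0=0 B.r1=0
A.r0=1 B.r0=0 B.r1=2
A.r0=1 B.r0=2 B.r1=2

outcome vector order: (A.r0,B.r0,B.r1)
|SC outcomes| = 4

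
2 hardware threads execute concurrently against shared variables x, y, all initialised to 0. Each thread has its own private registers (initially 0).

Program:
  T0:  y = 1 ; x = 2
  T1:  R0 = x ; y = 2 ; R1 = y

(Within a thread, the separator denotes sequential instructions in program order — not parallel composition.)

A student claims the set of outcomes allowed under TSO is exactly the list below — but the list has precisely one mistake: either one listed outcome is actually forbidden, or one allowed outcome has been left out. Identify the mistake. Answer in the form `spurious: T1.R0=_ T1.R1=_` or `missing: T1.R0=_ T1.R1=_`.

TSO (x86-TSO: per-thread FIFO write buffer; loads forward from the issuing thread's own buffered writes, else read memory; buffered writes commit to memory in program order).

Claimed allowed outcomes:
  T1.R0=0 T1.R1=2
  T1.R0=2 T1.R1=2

outcome vector order: (T1.R0,T1.R1)
TSO: 3 outcomes — {<0 1> <0 2> <2 2>}
TSO∖claimed = {<0 1>}

missing: T1.R0=0 T1.R1=1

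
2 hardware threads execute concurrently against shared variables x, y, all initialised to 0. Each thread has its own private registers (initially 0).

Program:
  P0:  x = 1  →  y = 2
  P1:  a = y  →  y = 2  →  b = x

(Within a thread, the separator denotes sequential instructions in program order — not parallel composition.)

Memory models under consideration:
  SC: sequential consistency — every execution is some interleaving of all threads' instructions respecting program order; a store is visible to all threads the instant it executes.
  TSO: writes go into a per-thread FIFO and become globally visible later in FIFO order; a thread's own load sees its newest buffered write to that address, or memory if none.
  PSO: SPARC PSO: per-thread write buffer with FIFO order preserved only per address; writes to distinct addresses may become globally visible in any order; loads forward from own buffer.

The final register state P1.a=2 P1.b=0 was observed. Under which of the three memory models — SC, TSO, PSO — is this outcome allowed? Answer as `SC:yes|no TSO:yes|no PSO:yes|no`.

outcome vector order: (P1.a,P1.b)
under SC → 00, 01, 21
under TSO → 00, 01, 21
under PSO → 00, 01, 20, 21
target 20 ∈ {PSO}

SC:no TSO:no PSO:yes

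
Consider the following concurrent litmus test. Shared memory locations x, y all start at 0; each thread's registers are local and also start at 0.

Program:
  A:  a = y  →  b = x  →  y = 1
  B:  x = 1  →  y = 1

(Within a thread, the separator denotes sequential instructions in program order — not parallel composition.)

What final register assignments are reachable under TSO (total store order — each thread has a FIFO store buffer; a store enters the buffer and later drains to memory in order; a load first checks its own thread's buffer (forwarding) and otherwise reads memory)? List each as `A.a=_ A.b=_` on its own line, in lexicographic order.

A.a=0 A.b=0
A.a=0 A.b=1
A.a=1 A.b=1

outcome vector order: (A.a,A.b)
|TSO outcomes| = 3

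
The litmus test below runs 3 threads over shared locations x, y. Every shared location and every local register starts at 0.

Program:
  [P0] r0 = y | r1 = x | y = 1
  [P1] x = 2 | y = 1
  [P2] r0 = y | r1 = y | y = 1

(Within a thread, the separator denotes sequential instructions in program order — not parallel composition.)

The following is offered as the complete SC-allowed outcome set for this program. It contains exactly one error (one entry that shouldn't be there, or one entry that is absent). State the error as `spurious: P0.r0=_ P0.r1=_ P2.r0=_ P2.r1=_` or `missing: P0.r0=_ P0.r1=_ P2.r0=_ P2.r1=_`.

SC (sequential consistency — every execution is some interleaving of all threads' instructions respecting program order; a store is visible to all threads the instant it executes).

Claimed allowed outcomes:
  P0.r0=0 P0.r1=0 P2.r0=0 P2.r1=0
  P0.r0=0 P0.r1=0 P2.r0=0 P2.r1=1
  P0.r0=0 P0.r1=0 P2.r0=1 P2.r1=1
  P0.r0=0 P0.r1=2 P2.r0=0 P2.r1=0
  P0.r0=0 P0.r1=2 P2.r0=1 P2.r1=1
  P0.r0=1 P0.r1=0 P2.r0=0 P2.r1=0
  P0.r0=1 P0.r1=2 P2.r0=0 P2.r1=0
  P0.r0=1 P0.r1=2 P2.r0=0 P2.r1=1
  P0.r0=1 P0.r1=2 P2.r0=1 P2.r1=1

outcome vector order: (P0.r0,P0.r1,P2.r0,P2.r1)
under SC → 0/0/0/0; 0/0/0/1; 0/0/1/1; 0/2/0/0; 0/2/0/1; 0/2/1/1; 1/0/0/0; 1/2/0/0; 1/2/0/1; 1/2/1/1
SC∖claimed = {0/2/0/1}

missing: P0.r0=0 P0.r1=2 P2.r0=0 P2.r1=1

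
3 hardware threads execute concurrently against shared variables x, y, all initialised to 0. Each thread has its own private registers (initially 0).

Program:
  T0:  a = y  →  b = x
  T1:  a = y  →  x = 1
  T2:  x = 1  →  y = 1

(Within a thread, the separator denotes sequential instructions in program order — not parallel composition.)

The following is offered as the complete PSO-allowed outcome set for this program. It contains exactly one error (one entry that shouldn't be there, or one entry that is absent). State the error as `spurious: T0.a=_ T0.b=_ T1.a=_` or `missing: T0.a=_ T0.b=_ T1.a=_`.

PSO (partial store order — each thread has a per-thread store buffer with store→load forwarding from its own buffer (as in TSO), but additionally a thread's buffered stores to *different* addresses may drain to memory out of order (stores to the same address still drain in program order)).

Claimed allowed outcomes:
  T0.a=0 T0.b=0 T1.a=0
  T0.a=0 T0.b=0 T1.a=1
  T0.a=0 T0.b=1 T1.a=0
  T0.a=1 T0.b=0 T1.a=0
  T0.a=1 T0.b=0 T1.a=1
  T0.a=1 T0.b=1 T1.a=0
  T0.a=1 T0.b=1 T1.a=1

outcome vector order: (T0.a,T0.b,T1.a)
PSO: 8 outcomes — {<0 0 0>, <0 0 1>, <0 1 0>, <0 1 1>, <1 0 0>, <1 0 1>, <1 1 0>, <1 1 1>}
PSO∖claimed = {<0 1 1>}

missing: T0.a=0 T0.b=1 T1.a=1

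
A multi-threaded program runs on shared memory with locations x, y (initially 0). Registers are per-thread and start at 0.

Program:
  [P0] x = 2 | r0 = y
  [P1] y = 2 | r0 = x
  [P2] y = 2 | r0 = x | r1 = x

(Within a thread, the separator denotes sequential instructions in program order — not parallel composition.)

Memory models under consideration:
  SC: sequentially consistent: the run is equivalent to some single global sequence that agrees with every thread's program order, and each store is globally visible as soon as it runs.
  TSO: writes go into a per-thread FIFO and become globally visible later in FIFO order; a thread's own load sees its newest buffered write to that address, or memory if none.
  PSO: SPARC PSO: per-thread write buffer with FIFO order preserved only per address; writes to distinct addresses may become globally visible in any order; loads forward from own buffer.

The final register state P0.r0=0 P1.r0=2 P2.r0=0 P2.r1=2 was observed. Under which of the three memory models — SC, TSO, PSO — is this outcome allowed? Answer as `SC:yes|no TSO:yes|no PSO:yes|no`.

outcome vector order: (P0.r0,P1.r0,P2.r0,P2.r1)
SC (7): (0,2,2,2) (2,0,0,0) (2,0,0,2) (2,0,2,2) (2,2,0,0) (2,2,0,2) (2,2,2,2)
TSO (12): (0,0,0,0) (0,0,0,2) (0,0,2,2) (0,2,0,0) (0,2,0,2) (0,2,2,2) (2,0,0,0) (2,0,0,2) (2,0,2,2) (2,2,0,0) (2,2,0,2) (2,2,2,2)
PSO (12): (0,0,0,0) (0,0,0,2) (0,0,2,2) (0,2,0,0) (0,2,0,2) (0,2,2,2) (2,0,0,0) (2,0,0,2) (2,0,2,2) (2,2,0,0) (2,2,0,2) (2,2,2,2)
target (0,2,0,2) ∈ {TSO,PSO}

SC:no TSO:yes PSO:yes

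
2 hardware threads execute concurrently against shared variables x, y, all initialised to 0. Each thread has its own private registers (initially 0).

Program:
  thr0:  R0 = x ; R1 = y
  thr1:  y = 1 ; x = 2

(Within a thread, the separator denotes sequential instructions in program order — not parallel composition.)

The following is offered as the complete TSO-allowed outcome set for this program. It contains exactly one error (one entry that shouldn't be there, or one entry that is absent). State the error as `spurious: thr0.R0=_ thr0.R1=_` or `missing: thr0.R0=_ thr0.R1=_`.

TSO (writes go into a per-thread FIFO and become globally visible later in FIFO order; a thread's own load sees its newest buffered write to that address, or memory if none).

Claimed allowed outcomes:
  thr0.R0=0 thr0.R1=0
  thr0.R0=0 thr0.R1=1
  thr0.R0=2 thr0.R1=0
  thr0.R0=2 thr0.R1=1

outcome vector order: (thr0.R0,thr0.R1)
TSO (3): 0/0 0/1 2/1
claimed∖TSO = {2/0}

spurious: thr0.R0=2 thr0.R1=0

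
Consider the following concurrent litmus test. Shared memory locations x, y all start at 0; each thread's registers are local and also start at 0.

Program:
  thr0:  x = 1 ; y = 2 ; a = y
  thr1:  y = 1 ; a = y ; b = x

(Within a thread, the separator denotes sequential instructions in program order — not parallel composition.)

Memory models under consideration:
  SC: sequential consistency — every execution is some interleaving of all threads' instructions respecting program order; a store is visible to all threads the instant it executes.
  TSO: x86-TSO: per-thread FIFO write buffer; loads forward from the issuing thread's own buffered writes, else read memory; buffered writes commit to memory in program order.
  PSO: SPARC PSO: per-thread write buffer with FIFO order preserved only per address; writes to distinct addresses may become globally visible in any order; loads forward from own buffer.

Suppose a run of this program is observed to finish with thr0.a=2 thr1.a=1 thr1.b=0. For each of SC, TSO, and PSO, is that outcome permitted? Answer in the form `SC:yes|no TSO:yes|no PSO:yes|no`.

SC:yes TSO:yes PSO:yes

outcome vector order: (thr0.a,thr1.a,thr1.b)
under SC → 111 210 211 221
under TSO → 110 111 210 211 221
under PSO → 110 111 210 211 220 221
target 210 ∈ {SC,TSO,PSO}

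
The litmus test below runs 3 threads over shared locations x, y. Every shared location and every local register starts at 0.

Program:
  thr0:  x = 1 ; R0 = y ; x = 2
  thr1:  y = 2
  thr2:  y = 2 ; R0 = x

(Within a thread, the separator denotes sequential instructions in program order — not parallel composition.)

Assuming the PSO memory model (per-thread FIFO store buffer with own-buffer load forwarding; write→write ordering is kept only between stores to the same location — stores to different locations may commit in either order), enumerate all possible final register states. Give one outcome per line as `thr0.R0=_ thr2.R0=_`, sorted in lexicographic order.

outcome vector order: (thr0.R0,thr2.R0)
|PSO outcomes| = 6

thr0.R0=0 thr2.R0=0
thr0.R0=0 thr2.R0=1
thr0.R0=0 thr2.R0=2
thr0.R0=2 thr2.R0=0
thr0.R0=2 thr2.R0=1
thr0.R0=2 thr2.R0=2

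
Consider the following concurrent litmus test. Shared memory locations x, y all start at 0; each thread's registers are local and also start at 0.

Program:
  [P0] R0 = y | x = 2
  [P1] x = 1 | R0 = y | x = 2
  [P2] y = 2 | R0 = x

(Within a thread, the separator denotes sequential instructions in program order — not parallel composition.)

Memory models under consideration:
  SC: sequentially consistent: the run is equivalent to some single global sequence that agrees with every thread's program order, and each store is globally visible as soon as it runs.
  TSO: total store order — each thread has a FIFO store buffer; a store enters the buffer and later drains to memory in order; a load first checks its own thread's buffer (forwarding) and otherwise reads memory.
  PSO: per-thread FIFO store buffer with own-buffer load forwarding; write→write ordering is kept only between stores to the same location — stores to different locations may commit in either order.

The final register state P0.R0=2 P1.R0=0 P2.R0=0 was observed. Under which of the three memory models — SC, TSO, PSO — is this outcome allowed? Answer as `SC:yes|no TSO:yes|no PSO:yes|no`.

outcome vector order: (P0.R0,P1.R0,P2.R0)
[SC] allowed = {(0,0,1) (0,0,2) (0,2,0) (0,2,1) (0,2,2) (2,0,1) (2,0,2) (2,2,0) (2,2,1) (2,2,2)}
[TSO] allowed = {(0,0,0) (0,0,1) (0,0,2) (0,2,0) (0,2,1) (0,2,2) (2,0,0) (2,0,1) (2,0,2) (2,2,0) (2,2,1) (2,2,2)}
[PSO] allowed = {(0,0,0) (0,0,1) (0,0,2) (0,2,0) (0,2,1) (0,2,2) (2,0,0) (2,0,1) (2,0,2) (2,2,0) (2,2,1) (2,2,2)}
target (2,0,0) ∈ {TSO,PSO}

SC:no TSO:yes PSO:yes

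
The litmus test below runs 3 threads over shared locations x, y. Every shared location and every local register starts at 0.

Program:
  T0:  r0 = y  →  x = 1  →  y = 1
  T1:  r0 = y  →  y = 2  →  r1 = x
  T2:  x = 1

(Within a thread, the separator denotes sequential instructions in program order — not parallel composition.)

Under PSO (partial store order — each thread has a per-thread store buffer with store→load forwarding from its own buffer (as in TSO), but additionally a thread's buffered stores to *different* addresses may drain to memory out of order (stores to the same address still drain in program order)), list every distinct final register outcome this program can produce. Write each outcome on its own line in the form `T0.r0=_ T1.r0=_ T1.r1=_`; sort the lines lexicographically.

T0.r0=0 T1.r0=0 T1.r1=0
T0.r0=0 T1.r0=0 T1.r1=1
T0.r0=0 T1.r0=1 T1.r1=0
T0.r0=0 T1.r0=1 T1.r1=1
T0.r0=2 T1.r0=0 T1.r1=0
T0.r0=2 T1.r0=0 T1.r1=1

outcome vector order: (T0.r0,T1.r0,T1.r1)
|PSO outcomes| = 6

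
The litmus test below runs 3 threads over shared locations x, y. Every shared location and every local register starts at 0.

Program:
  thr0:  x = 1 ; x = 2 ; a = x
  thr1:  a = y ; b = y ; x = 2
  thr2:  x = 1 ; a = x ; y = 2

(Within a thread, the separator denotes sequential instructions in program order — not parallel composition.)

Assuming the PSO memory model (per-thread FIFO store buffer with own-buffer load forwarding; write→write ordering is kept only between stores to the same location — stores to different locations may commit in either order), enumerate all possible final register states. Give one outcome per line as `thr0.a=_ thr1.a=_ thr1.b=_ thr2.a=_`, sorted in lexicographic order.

outcome vector order: (thr0.a,thr1.a,thr1.b,thr2.a)
|PSO outcomes| = 10

thr0.a=1 thr1.a=0 thr1.b=0 thr2.a=1
thr0.a=1 thr1.a=0 thr1.b=0 thr2.a=2
thr0.a=1 thr1.a=0 thr1.b=2 thr2.a=1
thr0.a=1 thr1.a=2 thr1.b=2 thr2.a=1
thr0.a=2 thr1.a=0 thr1.b=0 thr2.a=1
thr0.a=2 thr1.a=0 thr1.b=0 thr2.a=2
thr0.a=2 thr1.a=0 thr1.b=2 thr2.a=1
thr0.a=2 thr1.a=0 thr1.b=2 thr2.a=2
thr0.a=2 thr1.a=2 thr1.b=2 thr2.a=1
thr0.a=2 thr1.a=2 thr1.b=2 thr2.a=2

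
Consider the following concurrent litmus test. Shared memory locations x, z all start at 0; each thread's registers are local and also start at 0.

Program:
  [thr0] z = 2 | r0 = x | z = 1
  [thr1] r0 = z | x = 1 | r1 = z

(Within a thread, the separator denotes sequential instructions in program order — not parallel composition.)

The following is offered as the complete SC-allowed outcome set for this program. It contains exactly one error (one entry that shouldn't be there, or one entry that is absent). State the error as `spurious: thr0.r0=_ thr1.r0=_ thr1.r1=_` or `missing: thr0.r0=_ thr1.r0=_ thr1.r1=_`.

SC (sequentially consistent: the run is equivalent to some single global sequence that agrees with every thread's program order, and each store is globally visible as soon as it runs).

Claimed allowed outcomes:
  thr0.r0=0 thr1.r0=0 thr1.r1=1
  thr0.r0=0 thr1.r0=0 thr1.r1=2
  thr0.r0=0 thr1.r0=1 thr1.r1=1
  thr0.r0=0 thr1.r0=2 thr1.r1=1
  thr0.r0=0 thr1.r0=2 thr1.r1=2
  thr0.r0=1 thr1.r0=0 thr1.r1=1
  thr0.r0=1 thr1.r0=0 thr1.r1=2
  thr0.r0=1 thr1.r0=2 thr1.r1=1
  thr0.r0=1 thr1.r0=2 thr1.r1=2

missing: thr0.r0=1 thr1.r0=0 thr1.r1=0

outcome vector order: (thr0.r0,thr1.r0,thr1.r1)
SC (10): <0 0 1> <0 0 2> <0 1 1> <0 2 1> <0 2 2> <1 0 0> <1 0 1> <1 0 2> <1 2 1> <1 2 2>
SC∖claimed = {<1 0 0>}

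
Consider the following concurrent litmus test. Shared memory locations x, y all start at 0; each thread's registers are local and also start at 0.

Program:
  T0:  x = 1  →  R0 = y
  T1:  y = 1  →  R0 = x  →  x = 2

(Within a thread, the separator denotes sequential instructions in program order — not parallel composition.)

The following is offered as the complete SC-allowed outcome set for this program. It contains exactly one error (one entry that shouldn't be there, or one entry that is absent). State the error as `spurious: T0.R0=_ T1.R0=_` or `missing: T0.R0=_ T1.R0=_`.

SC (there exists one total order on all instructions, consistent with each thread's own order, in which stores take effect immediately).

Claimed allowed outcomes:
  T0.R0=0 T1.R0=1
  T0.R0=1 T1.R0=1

outcome vector order: (T0.R0,T1.R0)
under SC → <0 1>; <1 0>; <1 1>
SC∖claimed = {<1 0>}

missing: T0.R0=1 T1.R0=0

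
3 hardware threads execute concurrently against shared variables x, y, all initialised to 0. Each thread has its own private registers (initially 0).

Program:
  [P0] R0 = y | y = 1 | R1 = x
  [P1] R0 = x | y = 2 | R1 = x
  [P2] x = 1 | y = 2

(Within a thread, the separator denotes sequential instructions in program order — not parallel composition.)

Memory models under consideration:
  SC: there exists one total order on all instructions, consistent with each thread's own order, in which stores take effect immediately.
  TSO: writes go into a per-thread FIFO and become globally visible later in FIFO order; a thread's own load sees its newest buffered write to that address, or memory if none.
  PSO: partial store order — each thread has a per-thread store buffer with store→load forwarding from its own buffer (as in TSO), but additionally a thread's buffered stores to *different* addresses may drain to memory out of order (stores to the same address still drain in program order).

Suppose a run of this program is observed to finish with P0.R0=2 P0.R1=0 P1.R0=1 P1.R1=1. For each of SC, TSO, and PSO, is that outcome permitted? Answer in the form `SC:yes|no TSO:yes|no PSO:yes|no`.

SC:no TSO:no PSO:yes

outcome vector order: (P0.R0,P0.R1,P1.R0,P1.R1)
[SC] allowed = {0000; 0001; 0011; 0100; 0101; 0111; 2000; 2001; 2100; 2101; 2111}
[TSO] allowed = {0000; 0001; 0011; 0100; 0101; 0111; 2000; 2001; 2100; 2101; 2111}
[PSO] allowed = {0000; 0001; 0011; 0100; 0101; 0111; 2000; 2001; 2011; 2100; 2101; 2111}
target 2011 ∈ {PSO}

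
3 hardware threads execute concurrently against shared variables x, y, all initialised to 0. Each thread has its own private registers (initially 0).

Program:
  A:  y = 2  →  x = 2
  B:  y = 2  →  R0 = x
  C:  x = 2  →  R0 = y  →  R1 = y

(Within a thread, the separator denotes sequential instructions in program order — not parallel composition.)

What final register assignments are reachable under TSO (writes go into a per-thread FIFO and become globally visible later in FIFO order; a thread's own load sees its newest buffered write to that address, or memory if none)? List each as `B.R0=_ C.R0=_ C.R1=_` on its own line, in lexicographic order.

B.R0=0 C.R0=0 C.R1=0
B.R0=0 C.R0=0 C.R1=2
B.R0=0 C.R0=2 C.R1=2
B.R0=2 C.R0=0 C.R1=0
B.R0=2 C.R0=0 C.R1=2
B.R0=2 C.R0=2 C.R1=2

outcome vector order: (B.R0,C.R0,C.R1)
|TSO outcomes| = 6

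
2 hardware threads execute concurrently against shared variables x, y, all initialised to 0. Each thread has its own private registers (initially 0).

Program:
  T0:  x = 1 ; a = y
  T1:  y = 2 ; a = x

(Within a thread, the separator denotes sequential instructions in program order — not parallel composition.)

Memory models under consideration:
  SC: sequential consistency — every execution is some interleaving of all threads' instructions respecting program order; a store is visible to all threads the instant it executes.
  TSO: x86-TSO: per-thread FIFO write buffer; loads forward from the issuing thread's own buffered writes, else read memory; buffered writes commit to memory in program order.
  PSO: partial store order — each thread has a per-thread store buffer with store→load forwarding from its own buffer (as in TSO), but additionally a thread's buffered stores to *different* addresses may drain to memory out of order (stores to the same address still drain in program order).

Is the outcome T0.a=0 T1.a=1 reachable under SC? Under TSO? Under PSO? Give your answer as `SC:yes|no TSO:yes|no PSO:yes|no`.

outcome vector order: (T0.a,T1.a)
[SC] allowed = {0/1 2/0 2/1}
[TSO] allowed = {0/0 0/1 2/0 2/1}
[PSO] allowed = {0/0 0/1 2/0 2/1}
target 0/1 ∈ {SC,TSO,PSO}

SC:yes TSO:yes PSO:yes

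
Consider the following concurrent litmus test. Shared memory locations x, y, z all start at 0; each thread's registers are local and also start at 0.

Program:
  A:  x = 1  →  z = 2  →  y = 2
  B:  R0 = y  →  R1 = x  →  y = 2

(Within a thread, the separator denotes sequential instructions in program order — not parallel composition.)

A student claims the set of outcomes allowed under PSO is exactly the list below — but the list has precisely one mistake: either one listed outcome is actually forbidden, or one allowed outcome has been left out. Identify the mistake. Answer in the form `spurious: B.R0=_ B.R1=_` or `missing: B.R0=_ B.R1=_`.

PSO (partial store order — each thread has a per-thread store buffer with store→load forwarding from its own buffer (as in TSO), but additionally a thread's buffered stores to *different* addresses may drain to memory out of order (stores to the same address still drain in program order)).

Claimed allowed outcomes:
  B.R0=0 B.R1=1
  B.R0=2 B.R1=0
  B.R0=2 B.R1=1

missing: B.R0=0 B.R1=0

outcome vector order: (B.R0,B.R1)
PSO: 4 outcomes — {00 01 20 21}
PSO∖claimed = {00}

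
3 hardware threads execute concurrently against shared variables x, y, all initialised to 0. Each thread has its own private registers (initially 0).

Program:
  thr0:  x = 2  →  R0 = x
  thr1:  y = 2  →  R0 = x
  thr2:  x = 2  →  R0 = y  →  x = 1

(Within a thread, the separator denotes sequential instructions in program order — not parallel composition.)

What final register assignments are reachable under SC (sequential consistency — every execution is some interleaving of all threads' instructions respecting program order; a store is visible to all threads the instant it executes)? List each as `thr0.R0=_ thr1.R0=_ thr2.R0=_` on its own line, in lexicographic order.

thr0.R0=1 thr1.R0=0 thr2.R0=2
thr0.R0=1 thr1.R0=1 thr2.R0=0
thr0.R0=1 thr1.R0=1 thr2.R0=2
thr0.R0=1 thr1.R0=2 thr2.R0=0
thr0.R0=1 thr1.R0=2 thr2.R0=2
thr0.R0=2 thr1.R0=0 thr2.R0=2
thr0.R0=2 thr1.R0=1 thr2.R0=0
thr0.R0=2 thr1.R0=1 thr2.R0=2
thr0.R0=2 thr1.R0=2 thr2.R0=0
thr0.R0=2 thr1.R0=2 thr2.R0=2

outcome vector order: (thr0.R0,thr1.R0,thr2.R0)
|SC outcomes| = 10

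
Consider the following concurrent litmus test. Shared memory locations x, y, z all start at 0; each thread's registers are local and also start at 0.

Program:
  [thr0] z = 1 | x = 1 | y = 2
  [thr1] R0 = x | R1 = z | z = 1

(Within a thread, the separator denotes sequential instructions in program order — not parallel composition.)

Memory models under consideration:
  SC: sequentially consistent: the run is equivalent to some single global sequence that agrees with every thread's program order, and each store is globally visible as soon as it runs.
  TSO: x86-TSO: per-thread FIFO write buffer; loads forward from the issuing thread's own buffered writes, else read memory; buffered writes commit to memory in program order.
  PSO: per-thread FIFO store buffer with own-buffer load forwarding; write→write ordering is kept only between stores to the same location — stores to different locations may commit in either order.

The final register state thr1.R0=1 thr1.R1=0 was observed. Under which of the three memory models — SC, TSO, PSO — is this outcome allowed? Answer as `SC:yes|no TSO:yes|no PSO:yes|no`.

SC:no TSO:no PSO:yes

outcome vector order: (thr1.R0,thr1.R1)
SC: 3 outcomes — {<0 0> <0 1> <1 1>}
TSO: 3 outcomes — {<0 0> <0 1> <1 1>}
PSO: 4 outcomes — {<0 0> <0 1> <1 0> <1 1>}
target <1 0> ∈ {PSO}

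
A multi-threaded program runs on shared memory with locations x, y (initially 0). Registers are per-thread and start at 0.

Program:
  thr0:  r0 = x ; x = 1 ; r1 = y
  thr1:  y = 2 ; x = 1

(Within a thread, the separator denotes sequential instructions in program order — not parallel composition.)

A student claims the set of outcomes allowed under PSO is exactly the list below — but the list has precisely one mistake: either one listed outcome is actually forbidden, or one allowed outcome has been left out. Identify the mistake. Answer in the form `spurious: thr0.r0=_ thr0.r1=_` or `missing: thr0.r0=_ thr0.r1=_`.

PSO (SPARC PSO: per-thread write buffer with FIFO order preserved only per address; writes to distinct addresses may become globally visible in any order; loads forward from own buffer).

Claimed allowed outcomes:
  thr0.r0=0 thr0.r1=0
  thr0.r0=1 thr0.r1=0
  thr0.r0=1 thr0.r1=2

outcome vector order: (thr0.r0,thr0.r1)
PSO (4): 0/0 0/2 1/0 1/2
PSO∖claimed = {0/2}

missing: thr0.r0=0 thr0.r1=2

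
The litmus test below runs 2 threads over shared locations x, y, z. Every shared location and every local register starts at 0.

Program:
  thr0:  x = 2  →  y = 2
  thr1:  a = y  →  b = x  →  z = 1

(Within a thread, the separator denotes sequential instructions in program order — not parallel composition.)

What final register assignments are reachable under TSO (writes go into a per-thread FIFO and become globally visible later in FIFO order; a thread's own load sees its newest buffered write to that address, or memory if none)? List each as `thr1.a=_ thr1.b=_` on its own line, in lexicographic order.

thr1.a=0 thr1.b=0
thr1.a=0 thr1.b=2
thr1.a=2 thr1.b=2

outcome vector order: (thr1.a,thr1.b)
|TSO outcomes| = 3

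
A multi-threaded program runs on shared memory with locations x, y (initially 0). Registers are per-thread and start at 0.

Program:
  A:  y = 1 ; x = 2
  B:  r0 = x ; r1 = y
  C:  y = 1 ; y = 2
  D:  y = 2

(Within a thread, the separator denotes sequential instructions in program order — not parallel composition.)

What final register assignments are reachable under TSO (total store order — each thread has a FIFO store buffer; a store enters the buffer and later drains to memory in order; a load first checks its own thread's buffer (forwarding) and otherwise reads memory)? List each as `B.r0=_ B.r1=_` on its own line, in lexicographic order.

B.r0=0 B.r1=0
B.r0=0 B.r1=1
B.r0=0 B.r1=2
B.r0=2 B.r1=1
B.r0=2 B.r1=2

outcome vector order: (B.r0,B.r1)
|TSO outcomes| = 5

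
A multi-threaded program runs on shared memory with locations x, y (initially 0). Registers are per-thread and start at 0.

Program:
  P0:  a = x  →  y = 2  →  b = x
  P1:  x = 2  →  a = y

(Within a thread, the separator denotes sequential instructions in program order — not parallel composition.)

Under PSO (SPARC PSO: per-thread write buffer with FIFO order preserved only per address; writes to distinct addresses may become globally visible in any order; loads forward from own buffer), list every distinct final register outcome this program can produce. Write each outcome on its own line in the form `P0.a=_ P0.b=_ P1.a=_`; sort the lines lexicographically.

P0.a=0 P0.b=0 P1.a=0
P0.a=0 P0.b=0 P1.a=2
P0.a=0 P0.b=2 P1.a=0
P0.a=0 P0.b=2 P1.a=2
P0.a=2 P0.b=2 P1.a=0
P0.a=2 P0.b=2 P1.a=2

outcome vector order: (P0.a,P0.b,P1.a)
|PSO outcomes| = 6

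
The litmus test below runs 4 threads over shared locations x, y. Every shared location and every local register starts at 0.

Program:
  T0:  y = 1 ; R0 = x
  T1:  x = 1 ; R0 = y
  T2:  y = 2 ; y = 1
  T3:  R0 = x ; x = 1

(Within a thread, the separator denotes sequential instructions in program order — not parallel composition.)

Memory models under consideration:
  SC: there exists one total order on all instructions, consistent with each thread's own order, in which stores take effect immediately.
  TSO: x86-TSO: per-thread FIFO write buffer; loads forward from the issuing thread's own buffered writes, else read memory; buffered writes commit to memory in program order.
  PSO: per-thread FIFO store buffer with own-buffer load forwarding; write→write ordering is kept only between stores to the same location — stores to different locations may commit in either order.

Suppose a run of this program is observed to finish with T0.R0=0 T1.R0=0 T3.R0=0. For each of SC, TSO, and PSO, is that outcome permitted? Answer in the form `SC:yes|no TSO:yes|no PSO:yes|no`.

outcome vector order: (T0.R0,T1.R0,T3.R0)
[SC] allowed = {<0 1 0> <0 1 1> <0 2 0> <0 2 1> <1 0 0> <1 0 1> <1 1 0> <1 1 1> <1 2 0> <1 2 1>}
[TSO] allowed = {<0 0 0> <0 0 1> <0 1 0> <0 1 1> <0 2 0> <0 2 1> <1 0 0> <1 0 1> <1 1 0> <1 1 1> <1 2 0> <1 2 1>}
[PSO] allowed = {<0 0 0> <0 0 1> <0 1 0> <0 1 1> <0 2 0> <0 2 1> <1 0 0> <1 0 1> <1 1 0> <1 1 1> <1 2 0> <1 2 1>}
target <0 0 0> ∈ {TSO,PSO}

SC:no TSO:yes PSO:yes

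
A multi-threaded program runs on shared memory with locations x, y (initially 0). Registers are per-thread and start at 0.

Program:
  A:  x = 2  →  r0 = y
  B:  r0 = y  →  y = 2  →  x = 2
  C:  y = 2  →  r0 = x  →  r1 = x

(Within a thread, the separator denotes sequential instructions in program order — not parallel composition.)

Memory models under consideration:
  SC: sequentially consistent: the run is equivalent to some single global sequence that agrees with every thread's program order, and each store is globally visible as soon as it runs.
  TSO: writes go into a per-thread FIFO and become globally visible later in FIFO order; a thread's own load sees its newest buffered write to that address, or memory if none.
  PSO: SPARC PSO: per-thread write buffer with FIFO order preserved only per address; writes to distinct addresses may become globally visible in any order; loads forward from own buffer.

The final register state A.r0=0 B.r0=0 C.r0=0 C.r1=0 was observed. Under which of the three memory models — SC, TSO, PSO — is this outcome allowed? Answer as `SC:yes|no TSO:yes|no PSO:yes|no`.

outcome vector order: (A.r0,B.r0,C.r0,C.r1)
SC (8): (0,0,2,2), (0,2,2,2), (2,0,0,0), (2,0,0,2), (2,0,2,2), (2,2,0,0), (2,2,0,2), (2,2,2,2)
TSO (12): (0,0,0,0), (0,0,0,2), (0,0,2,2), (0,2,0,0), (0,2,0,2), (0,2,2,2), (2,0,0,0), (2,0,0,2), (2,0,2,2), (2,2,0,0), (2,2,0,2), (2,2,2,2)
PSO (12): (0,0,0,0), (0,0,0,2), (0,0,2,2), (0,2,0,0), (0,2,0,2), (0,2,2,2), (2,0,0,0), (2,0,0,2), (2,0,2,2), (2,2,0,0), (2,2,0,2), (2,2,2,2)
target (0,0,0,0) ∈ {TSO,PSO}

SC:no TSO:yes PSO:yes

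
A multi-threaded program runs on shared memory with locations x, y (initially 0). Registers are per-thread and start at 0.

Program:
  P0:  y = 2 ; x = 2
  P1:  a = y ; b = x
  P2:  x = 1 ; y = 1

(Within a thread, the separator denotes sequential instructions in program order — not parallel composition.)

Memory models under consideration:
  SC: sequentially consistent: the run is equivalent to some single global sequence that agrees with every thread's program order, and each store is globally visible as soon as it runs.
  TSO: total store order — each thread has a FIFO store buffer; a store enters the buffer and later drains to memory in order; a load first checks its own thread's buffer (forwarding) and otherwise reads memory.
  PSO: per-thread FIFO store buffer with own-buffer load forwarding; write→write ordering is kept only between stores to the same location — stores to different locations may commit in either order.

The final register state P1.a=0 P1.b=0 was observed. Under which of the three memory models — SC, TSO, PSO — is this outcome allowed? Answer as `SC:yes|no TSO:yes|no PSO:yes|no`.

outcome vector order: (P1.a,P1.b)
under SC → <0 0>, <0 1>, <0 2>, <1 1>, <1 2>, <2 0>, <2 1>, <2 2>
under TSO → <0 0>, <0 1>, <0 2>, <1 1>, <1 2>, <2 0>, <2 1>, <2 2>
under PSO → <0 0>, <0 1>, <0 2>, <1 0>, <1 1>, <1 2>, <2 0>, <2 1>, <2 2>
target <0 0> ∈ {SC,TSO,PSO}

SC:yes TSO:yes PSO:yes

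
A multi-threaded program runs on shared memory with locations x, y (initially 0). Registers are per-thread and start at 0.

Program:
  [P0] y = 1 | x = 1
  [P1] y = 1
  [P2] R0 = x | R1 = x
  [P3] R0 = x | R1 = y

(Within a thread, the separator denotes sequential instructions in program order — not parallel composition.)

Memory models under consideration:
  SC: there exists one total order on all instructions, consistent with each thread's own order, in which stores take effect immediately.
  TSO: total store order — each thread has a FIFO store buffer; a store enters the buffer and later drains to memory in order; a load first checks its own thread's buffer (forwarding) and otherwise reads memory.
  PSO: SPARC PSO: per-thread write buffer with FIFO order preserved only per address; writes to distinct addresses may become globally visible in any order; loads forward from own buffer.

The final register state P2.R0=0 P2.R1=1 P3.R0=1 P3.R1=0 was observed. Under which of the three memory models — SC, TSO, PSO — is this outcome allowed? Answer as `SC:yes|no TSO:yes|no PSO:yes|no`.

outcome vector order: (P2.R0,P2.R1,P3.R0,P3.R1)
SC (9): <0 0 0 0>; <0 0 0 1>; <0 0 1 1>; <0 1 0 0>; <0 1 0 1>; <0 1 1 1>; <1 1 0 0>; <1 1 0 1>; <1 1 1 1>
TSO (9): <0 0 0 0>; <0 0 0 1>; <0 0 1 1>; <0 1 0 0>; <0 1 0 1>; <0 1 1 1>; <1 1 0 0>; <1 1 0 1>; <1 1 1 1>
PSO (12): <0 0 0 0>; <0 0 0 1>; <0 0 1 0>; <0 0 1 1>; <0 1 0 0>; <0 1 0 1>; <0 1 1 0>; <0 1 1 1>; <1 1 0 0>; <1 1 0 1>; <1 1 1 0>; <1 1 1 1>
target <0 1 1 0> ∈ {PSO}

SC:no TSO:no PSO:yes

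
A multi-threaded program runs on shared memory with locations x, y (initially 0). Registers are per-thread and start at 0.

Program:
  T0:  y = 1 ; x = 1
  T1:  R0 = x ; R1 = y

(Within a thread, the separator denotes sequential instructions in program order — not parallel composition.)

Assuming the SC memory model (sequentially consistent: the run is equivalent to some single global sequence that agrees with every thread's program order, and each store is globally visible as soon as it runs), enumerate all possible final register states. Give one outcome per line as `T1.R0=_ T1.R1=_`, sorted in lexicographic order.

T1.R0=0 T1.R1=0
T1.R0=0 T1.R1=1
T1.R0=1 T1.R1=1

outcome vector order: (T1.R0,T1.R1)
|SC outcomes| = 3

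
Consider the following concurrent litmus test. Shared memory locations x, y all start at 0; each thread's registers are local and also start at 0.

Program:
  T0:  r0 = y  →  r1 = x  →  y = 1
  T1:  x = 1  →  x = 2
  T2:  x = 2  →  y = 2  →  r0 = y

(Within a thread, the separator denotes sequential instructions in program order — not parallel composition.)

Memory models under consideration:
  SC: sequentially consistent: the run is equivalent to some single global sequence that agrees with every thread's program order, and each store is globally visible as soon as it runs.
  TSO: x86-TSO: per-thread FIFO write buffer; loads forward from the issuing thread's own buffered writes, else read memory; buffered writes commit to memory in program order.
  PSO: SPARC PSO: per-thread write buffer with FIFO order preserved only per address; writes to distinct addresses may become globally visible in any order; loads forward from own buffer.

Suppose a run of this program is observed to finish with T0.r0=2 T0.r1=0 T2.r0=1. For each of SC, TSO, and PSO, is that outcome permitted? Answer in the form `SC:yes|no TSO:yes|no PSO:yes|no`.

SC:no TSO:no PSO:yes

outcome vector order: (T0.r0,T0.r1,T2.r0)
SC: 10 outcomes — {(0,0,1); (0,0,2); (0,1,1); (0,1,2); (0,2,1); (0,2,2); (2,1,1); (2,1,2); (2,2,1); (2,2,2)}
TSO: 10 outcomes — {(0,0,1); (0,0,2); (0,1,1); (0,1,2); (0,2,1); (0,2,2); (2,1,1); (2,1,2); (2,2,1); (2,2,2)}
PSO: 12 outcomes — {(0,0,1); (0,0,2); (0,1,1); (0,1,2); (0,2,1); (0,2,2); (2,0,1); (2,0,2); (2,1,1); (2,1,2); (2,2,1); (2,2,2)}
target (2,0,1) ∈ {PSO}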